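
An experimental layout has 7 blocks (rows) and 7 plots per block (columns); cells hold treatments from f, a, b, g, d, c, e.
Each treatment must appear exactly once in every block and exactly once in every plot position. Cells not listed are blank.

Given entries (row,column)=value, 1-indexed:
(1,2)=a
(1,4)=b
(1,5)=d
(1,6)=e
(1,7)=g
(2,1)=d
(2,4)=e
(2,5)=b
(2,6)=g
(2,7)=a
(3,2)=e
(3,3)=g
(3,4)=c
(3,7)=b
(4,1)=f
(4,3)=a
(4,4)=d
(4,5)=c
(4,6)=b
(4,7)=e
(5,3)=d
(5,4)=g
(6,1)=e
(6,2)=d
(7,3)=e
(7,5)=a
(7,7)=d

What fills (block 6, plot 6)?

Block 1, plot 1: block 1 has {a, b, g, d, e} and plot 1 has {f, d, e}, leaving only c.
Block 1, plot 3: block 1 has {a, b, g, d, c, e} and plot 3 has {a, g, d, e}, leaving only f.
Block 2, plot 3: block 2 has {a, b, g, d, e} and plot 3 has {f, a, g, d, e}, leaving only c.
Block 2, plot 2: block 2 has {a, b, g, d, c, e} and plot 2 has {a, d, e}, leaving only f.
Block 3, plot 1: block 3 has {b, g, c, e} and plot 1 has {f, d, c, e}, leaving only a.
Block 3, plot 5: block 3 has {a, b, g, c, e} and plot 5 has {a, b, d, c}, leaving only f.
Block 3, plot 6: block 3 has {f, a, b, g, c, e} and plot 6 has {b, g, e}, leaving only d.
Block 4, plot 2: block 4 has {f, a, b, d, c, e} and plot 2 has {f, a, d, e}, leaving only g.
Block 5, plot 1: block 5 has {g, d} and plot 1 has {f, a, d, c, e}, leaving only b.
Block 5, plot 2: block 5 has {b, g, d} and plot 2 has {f, a, g, d, e}, leaving only c.
Block 5, plot 5: block 5 has {b, g, d, c} and plot 5 has {f, a, b, d, c}, leaving only e.
Block 5, plot 7: block 5 has {b, g, d, c, e} and plot 7 has {a, b, g, d, e}, leaving only f.
Block 5, plot 6: block 5 has {f, b, g, d, c, e} and plot 6 has {b, g, d, e}, leaving only a.
Block 6, plot 3: block 6 has {d, e} and plot 3 has {f, a, g, d, c, e}, leaving only b.
Block 6, plot 5: block 6 has {b, d, e} and plot 5 has {f, a, b, d, c, e}, leaving only g.
Block 6, plot 7: block 6 has {b, g, d, e} and plot 7 has {f, a, b, g, d, e}, leaving only c.
Block 6 already has {b, g, d, c, e} and plot 6 already has {a, b, g, d, e}, so block 6, plot 6 must be f.

f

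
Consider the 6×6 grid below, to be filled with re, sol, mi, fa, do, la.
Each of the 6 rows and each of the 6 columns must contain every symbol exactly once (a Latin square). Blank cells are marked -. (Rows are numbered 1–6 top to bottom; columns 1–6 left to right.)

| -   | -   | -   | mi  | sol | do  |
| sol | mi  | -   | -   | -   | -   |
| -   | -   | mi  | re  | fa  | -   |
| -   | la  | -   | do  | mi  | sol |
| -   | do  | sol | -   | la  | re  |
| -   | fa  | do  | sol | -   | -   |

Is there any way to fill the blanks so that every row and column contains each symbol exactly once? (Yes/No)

Yes

No row or column among the givens repeats a symbol, and propagating forced cells runs into no contradiction.
One valid completion exists (for instance, fa re la mi sol do / sol mi re la do fa / do sol mi re fa la / re la fa do mi sol / mi do sol fa la re / la fa do sol re mi).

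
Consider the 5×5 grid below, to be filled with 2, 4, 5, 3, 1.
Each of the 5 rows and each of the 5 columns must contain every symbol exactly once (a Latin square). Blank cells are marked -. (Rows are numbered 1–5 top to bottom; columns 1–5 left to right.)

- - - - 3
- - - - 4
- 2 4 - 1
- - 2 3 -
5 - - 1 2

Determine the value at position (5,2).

Row 3, column 1: row 3 has {2, 4, 1} and column 1 has {5}, leaving only 3.
Row 3, column 4: row 3 has {2, 4, 3, 1} and column 4 has {3, 1}, leaving only 5.
Row 2, column 4: row 2 has {4} and column 4 has {5, 3, 1}, leaving only 2.
Row 1, column 4: row 1 has {3} and column 4 has {2, 5, 3, 1}, leaving only 4.
Row 2, column 1: row 2 has {2, 4} and column 1 has {5, 3}, leaving only 1.
Row 1, column 1: row 1 has {4, 3} and column 1 has {5, 3, 1}, leaving only 2.
Row 4, column 1: row 4 has {2, 3} and column 1 has {2, 5, 3, 1}, leaving only 4.
Row 4, column 5: row 4 has {2, 4, 3} and column 5 has {2, 4, 3, 1}, leaving only 5.
Row 4, column 2: row 4 has {2, 4, 5, 3} and column 2 has {2}, leaving only 1.
Row 1, column 2: row 1 has {2, 4, 3} and column 2 has {2, 1}, leaving only 5.
Row 1, column 3: row 1 has {2, 4, 5, 3} and column 3 has {2, 4}, leaving only 1.
Row 2, column 2: row 2 has {2, 4, 1} and column 2 has {2, 5, 1}, leaving only 3.
Row 5 already has {2, 5, 1} and column 2 already has {2, 5, 3, 1}, so row 5, column 2 must be 4.

4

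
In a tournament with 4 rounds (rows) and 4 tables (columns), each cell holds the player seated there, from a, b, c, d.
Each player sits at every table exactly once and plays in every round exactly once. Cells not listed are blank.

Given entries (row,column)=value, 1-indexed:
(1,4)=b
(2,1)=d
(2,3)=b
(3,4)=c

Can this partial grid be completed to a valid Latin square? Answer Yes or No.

Yes

No round or table among the givens repeats a symbol, and propagating forced cells runs into no contradiction.
One valid completion exists (for instance, c a d b / d c b a / b d a c / a b c d).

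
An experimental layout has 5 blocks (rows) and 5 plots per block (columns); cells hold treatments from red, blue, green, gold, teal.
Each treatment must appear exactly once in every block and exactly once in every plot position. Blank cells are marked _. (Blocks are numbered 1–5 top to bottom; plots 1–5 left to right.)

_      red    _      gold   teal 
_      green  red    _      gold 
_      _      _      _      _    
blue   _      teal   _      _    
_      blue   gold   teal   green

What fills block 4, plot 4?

green

Block 1, plot 1: block 1 has {red, gold, teal} and plot 1 has {blue}, leaving only green.
Block 1, plot 3: block 1 has {red, green, gold, teal} and plot 3 has {red, gold, teal}, leaving only blue.
Block 2, plot 1: block 2 has {red, green, gold} and plot 1 has {blue, green}, leaving only teal.
Block 2, plot 4: block 2 has {red, green, gold, teal} and plot 4 has {gold, teal}, leaving only blue.
Block 3, plot 3: block 3 has {} and plot 3 has {red, blue, gold, teal}, leaving only green.
Block 3, plot 4: block 3 has {green} and plot 4 has {blue, gold, teal}, leaving only red.
Block 4 already has {blue, teal} and plot 4 already has {red, blue, gold, teal}, so block 4, plot 4 must be green.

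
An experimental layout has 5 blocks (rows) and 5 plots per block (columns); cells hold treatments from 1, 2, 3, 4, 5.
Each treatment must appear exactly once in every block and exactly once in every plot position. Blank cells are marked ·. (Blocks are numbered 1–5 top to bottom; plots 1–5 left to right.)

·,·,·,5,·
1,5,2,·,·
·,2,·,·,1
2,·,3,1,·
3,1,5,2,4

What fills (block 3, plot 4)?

Block 1, plot 1: block 1 has {5} and plot 1 has {1, 2, 3}, leaving only 4.
Block 1, plot 2: block 1 has {4, 5} and plot 2 has {1, 2, 5}, leaving only 3.
Block 1, plot 3: block 1 has {3, 4, 5} and plot 3 has {2, 3, 5}, leaving only 1.
Block 1, plot 5: block 1 has {1, 3, 4, 5} and plot 5 has {1, 4}, leaving only 2.
Block 2, plot 5: block 2 has {1, 2, 5} and plot 5 has {1, 2, 4}, leaving only 3.
Block 2, plot 4: block 2 has {1, 2, 3, 5} and plot 4 has {1, 2, 5}, leaving only 4.
Block 3 already has {1, 2} and plot 4 already has {1, 2, 4, 5}, so block 3, plot 4 must be 3.

3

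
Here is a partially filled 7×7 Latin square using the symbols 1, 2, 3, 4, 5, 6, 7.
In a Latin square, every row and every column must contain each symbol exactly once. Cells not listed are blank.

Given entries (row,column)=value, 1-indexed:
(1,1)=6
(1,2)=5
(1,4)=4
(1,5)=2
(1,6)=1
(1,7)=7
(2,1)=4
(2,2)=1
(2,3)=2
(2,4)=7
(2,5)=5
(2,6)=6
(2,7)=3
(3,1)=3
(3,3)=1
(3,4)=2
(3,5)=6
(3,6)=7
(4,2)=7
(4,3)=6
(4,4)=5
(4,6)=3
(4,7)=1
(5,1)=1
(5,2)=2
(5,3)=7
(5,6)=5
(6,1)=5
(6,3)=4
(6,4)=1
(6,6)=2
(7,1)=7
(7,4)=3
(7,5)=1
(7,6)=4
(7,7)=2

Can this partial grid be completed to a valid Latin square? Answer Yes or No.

Yes

No row or column among the givens repeats a symbol, and propagating forced cells runs into no contradiction.
One valid completion exists (for instance, 6 5 3 4 2 1 7 / 4 1 2 7 5 6 3 / 3 4 1 2 6 7 5 / 2 7 6 5 4 3 1 / 1 2 7 6 3 5 4 / 5 3 4 1 7 2 6 / 7 6 5 3 1 4 2).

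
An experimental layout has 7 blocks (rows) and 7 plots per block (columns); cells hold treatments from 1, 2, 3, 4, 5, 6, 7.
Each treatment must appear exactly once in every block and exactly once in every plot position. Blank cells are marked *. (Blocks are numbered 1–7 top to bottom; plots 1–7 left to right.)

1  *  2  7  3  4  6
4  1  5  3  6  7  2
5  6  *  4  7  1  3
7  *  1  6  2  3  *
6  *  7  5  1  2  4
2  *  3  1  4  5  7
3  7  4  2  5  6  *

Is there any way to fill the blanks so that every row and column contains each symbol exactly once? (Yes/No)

Block 3, plot 3: block 3 together with plot 3 already contain {1, 2, 3, 4, 5, 6, 7} — every symbol — so nothing can go there. The grid has no valid completion.

No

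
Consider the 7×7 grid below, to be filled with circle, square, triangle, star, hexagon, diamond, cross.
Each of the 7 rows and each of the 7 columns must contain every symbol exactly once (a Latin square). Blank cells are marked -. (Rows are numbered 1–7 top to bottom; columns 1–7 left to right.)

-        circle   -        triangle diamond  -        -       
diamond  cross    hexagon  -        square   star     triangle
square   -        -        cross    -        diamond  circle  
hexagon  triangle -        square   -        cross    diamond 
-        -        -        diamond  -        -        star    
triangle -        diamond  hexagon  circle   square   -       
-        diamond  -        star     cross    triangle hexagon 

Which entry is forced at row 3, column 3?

star

Row 1, column 6: row 1 has {circle, triangle, diamond} and column 6 has {square, triangle, star, diamond, cross}, leaving only hexagon.
Row 2, column 4: row 2 has {square, triangle, star, hexagon, diamond, cross} and column 4 has {square, triangle, star, hexagon, diamond, cross}, leaving only circle.
Row 4, column 5: row 4 has {square, triangle, hexagon, diamond, cross} and column 5 has {circle, square, diamond, cross}, leaving only star.
Row 4, column 3: row 4 has {square, triangle, star, hexagon, diamond, cross} and column 3 has {hexagon, diamond}, leaving only circle.
Row 5, column 6: row 5 has {star, diamond} and column 6 has {square, triangle, star, hexagon, diamond, cross}, leaving only circle.
Row 5, column 1: row 5 has {circle, star, diamond} and column 1 has {square, triangle, hexagon, diamond}, leaving only cross.
Row 1, column 1: row 1 has {circle, triangle, hexagon, diamond} and column 1 has {square, triangle, hexagon, diamond, cross}, leaving only star.
Row 6, column 2: row 6 has {circle, square, triangle, hexagon, diamond} and column 2 has {circle, triangle, diamond, cross}, leaving only star.
Row 3, column 2: row 3 has {circle, square, diamond, cross} and column 2 has {circle, triangle, star, diamond, cross}, leaving only hexagon.
Row 3, column 5: row 3 has {circle, square, hexagon, diamond, cross} and column 5 has {circle, square, star, diamond, cross}, leaving only triangle.
Row 3 already has {circle, square, triangle, hexagon, diamond, cross} and column 3 already has {circle, hexagon, diamond}, so row 3, column 3 must be star.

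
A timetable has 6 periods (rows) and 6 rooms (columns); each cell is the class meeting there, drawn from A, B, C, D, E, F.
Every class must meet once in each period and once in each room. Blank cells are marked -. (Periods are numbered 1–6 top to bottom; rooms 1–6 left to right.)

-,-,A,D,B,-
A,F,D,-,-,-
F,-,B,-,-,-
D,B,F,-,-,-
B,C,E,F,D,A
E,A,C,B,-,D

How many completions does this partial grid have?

Period 1, room 1: eliminating its period and room leaves {C}.
Period 1, room 2: eliminating its period and room leaves {E}.
Period 1, room 6: eliminating its period and room leaves {C, E, F}.
Period 2, room 4: eliminating its period and room leaves {C, E}.
Period 2, room 5: eliminating its period and room leaves {C, E}.
Period 2, room 6: eliminating its period and room leaves {B, C, E}.
Period 3, room 2: eliminating its period and room leaves {D, E}.
Period 3, room 4: eliminating its period and room leaves {A, C, E}.
Period 3, room 5: eliminating its period and room leaves {A, C, E}.
Period 3, room 6: eliminating its period and room leaves {C, E}.
Period 4, room 4: eliminating its period and room leaves {A, C, E}.
Period 4, room 5: eliminating its period and room leaves {A, C, E}.
Period 4, room 6: eliminating its period and room leaves {C, E}.
Period 6, room 5: eliminating its period and room leaves {F}.
Enumerating the assignments across these blanks that avoid any period or room repeat gives 4 completions.

4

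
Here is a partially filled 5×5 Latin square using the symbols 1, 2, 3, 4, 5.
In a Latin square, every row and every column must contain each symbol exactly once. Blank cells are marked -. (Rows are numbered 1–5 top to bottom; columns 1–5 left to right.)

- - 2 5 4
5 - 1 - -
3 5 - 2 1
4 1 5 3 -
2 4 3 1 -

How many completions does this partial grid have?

Row 1, column 1: eliminating its row and column leaves {1}.
Row 1, column 2: eliminating its row and column leaves {3}.
Row 2, column 2: eliminating its row and column leaves {2, 3}.
Row 2, column 4: eliminating its row and column leaves {4}.
Row 2, column 5: eliminating its row and column leaves {2, 3}.
Row 3, column 3: eliminating its row and column leaves {4}.
Row 4, column 5: eliminating its row and column leaves {2}.
Row 5, column 5: eliminating its row and column leaves {5}.
Only one assignment across all blanks avoids any row or column repeat, giving 1 completion.

1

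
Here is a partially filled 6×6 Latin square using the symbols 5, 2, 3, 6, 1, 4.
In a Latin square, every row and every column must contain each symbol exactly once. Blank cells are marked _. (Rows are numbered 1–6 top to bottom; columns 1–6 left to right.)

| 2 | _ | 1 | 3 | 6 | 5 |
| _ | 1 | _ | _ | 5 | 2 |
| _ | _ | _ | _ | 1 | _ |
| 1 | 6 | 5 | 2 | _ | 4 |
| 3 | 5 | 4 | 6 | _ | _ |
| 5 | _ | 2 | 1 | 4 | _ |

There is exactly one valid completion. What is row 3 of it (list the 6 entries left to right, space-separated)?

4 2 6 5 1 3

Row 1, column 2: row 1 has {5, 2, 3, 6, 1} and column 2 has {5, 6, 1}, leaving only 4.
Row 2, column 4: row 2 has {5, 2, 1} and column 4 has {2, 3, 6, 1}, leaving only 4.
Row 3, column 4: row 3 has {1} and column 4 has {2, 3, 6, 1, 4}, leaving only 5.
Row 2, column 1: row 2 has {5, 2, 1, 4} and column 1 has {5, 2, 3, 1}, leaving only 6.
Row 3, column 1: row 3 has {5, 1} and column 1 has {5, 2, 3, 6, 1}, leaving only 4.
Row 2, column 3: row 2 has {5, 2, 6, 1, 4} and column 3 has {5, 2, 1, 4}, leaving only 3.
Row 3, column 3: row 3 has {5, 1, 4} and column 3 has {5, 2, 3, 1, 4}, leaving only 6.
Row 3, column 6: row 3 has {5, 6, 1, 4} and column 6 has {5, 2, 4}, leaving only 3.
Row 3, column 2: row 3 has {5, 3, 6, 1, 4} and column 2 has {5, 6, 1, 4}, leaving only 2.
So row 3 reads: 4 2 6 5 1 3.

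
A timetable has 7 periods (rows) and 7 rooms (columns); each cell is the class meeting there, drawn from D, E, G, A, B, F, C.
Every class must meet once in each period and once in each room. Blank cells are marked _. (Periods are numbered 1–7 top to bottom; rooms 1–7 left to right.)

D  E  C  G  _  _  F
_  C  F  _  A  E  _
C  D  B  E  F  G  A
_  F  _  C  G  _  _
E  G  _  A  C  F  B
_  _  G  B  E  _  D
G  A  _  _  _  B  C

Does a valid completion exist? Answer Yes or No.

No

Period 6, room 2: period 6 together with room 2 already contain {D, E, G, A, B, F, C} — every symbol — so nothing can go there. The grid has no valid completion.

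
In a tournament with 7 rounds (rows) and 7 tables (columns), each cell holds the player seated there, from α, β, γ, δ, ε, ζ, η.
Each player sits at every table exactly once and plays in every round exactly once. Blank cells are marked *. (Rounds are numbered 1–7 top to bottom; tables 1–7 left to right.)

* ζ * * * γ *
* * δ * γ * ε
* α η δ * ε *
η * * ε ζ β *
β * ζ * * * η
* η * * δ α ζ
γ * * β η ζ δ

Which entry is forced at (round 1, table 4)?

η

Round 2, table 2: round 2 has {γ, δ, ε} and table 2 has {α, ζ, η}, leaving only β.
Round 2, table 6: round 2 has {β, γ, δ, ε} and table 6 has {α, β, γ, ε, ζ}, leaving only η.
Round 3, table 1: round 3 has {α, δ, ε, η} and table 1 has {β, γ, η}, leaving only ζ.
Round 2, table 1: round 2 has {β, γ, δ, ε, η} and table 1 has {β, γ, ζ, η}, leaving only α.
Round 2, table 4: round 2 has {α, β, γ, δ, ε, η} and table 4 has {β, δ, ε}, leaving only ζ.
Round 3, table 5: round 3 has {α, δ, ε, ζ, η} and table 5 has {γ, δ, ζ, η}, leaving only β.
Round 3, table 7: round 3 has {α, β, δ, ε, ζ, η} and table 7 has {δ, ε, ζ, η}, leaving only γ.
Round 4, table 7: round 4 has {β, ε, ζ, η} and table 7 has {γ, δ, ε, ζ, η}, leaving only α.
Round 1, table 7: round 1 has {γ, ζ} and table 7 has {α, γ, δ, ε, ζ, η}, leaving only β.
Round 4, table 3: round 4 has {α, β, ε, ζ, η} and table 3 has {δ, ζ, η}, leaving only γ.
Round 4, table 2: round 4 has {α, β, γ, ε, ζ, η} and table 2 has {α, β, ζ, η}, leaving only δ.
Round 5, table 6: round 5 has {β, ζ, η} and table 6 has {α, β, γ, ε, ζ, η}, leaving only δ.
Round 6, table 1: round 6 has {α, δ, ζ, η} and table 1 has {α, β, γ, ζ, η}, leaving only ε.
Round 1, table 1: round 1 has {β, γ, ζ} and table 1 has {α, β, γ, ε, ζ, η}, leaving only δ.
Round 6, table 3: round 6 has {α, δ, ε, ζ, η} and table 3 has {γ, δ, ζ, η}, leaving only β.
Round 6, table 4: round 6 has {α, β, δ, ε, ζ, η} and table 4 has {β, δ, ε, ζ}, leaving only γ.
Round 5, table 4: round 5 has {β, δ, ζ, η} and table 4 has {β, γ, δ, ε, ζ}, leaving only α.
Round 1 already has {β, γ, δ, ζ} and table 4 already has {α, β, γ, δ, ε, ζ}, so round 1, table 4 must be η.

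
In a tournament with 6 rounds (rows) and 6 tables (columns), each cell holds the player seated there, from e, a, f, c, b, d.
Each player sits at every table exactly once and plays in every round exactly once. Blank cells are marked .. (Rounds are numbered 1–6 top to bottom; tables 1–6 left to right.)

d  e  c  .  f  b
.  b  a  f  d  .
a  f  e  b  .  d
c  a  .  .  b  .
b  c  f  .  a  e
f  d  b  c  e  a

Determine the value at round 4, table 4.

e

Round 1, table 4: round 1 has {e, f, c, b, d} and table 4 has {f, c, b}, leaving only a.
Round 2, table 1: round 2 has {a, f, b, d} and table 1 has {a, f, c, b, d}, leaving only e.
Round 2, table 6: round 2 has {e, a, f, b, d} and table 6 has {e, a, b, d}, leaving only c.
Round 3, table 5: round 3 has {e, a, f, b, d} and table 5 has {e, a, f, b, d}, leaving only c.
Round 4, table 3: round 4 has {a, c, b} and table 3 has {e, a, f, c, b}, leaving only d.
Round 4 already has {a, c, b, d} and table 4 already has {a, f, c, b}, so round 4, table 4 must be e.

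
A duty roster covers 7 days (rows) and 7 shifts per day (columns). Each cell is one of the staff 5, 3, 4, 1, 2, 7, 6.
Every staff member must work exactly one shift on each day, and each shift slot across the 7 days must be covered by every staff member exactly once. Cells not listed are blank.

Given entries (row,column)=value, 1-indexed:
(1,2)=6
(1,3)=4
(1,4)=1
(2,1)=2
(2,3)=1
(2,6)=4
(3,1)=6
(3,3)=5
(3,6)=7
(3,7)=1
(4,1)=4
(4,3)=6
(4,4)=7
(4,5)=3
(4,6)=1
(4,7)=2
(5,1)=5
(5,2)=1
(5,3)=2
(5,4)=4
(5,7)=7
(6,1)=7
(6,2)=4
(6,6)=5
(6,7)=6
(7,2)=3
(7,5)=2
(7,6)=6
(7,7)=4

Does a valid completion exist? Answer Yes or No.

No day or shift among the givens repeats a symbol, and propagating forced cells runs into no contradiction.
One valid completion exists (for instance, 3 6 4 1 7 2 5 / 2 7 1 6 5 4 3 / 6 2 5 3 4 7 1 / 4 5 6 7 3 1 2 / 5 1 2 4 6 3 7 / 7 4 3 2 1 5 6 / 1 3 7 5 2 6 4).

Yes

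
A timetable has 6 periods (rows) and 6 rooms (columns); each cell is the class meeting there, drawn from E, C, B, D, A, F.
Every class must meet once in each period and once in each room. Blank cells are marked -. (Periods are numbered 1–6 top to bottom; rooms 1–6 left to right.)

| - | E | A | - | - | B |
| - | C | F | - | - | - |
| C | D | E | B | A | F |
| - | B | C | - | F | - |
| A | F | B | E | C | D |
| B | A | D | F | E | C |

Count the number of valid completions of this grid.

Period 1, room 1: eliminating its period and room leaves {D, F}.
Period 1, room 4: eliminating its period and room leaves {C, D}.
Period 1, room 5: eliminating its period and room leaves {D}.
Period 2, room 1: eliminating its period and room leaves {E, D}.
Period 2, room 4: eliminating its period and room leaves {D, A}.
Period 2, room 5: eliminating its period and room leaves {B, D}.
Period 2, room 6: eliminating its period and room leaves {E, A}.
Period 4, room 1: eliminating its period and room leaves {E, D}.
Period 4, room 4: eliminating its period and room leaves {D, A}.
Period 4, room 6: eliminating its period and room leaves {E, A}.
Enumerating the assignments across these blanks that avoid any period or room repeat gives 2 completions.

2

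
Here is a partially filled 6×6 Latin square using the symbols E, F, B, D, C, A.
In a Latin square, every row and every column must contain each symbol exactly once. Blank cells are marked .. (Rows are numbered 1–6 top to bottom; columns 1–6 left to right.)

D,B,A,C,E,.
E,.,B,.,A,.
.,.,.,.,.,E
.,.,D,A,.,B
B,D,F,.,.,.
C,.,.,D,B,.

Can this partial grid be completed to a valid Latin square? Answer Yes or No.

No

Row 1, column 6: row 1 has {E, B, D, C, A} and column 6 has {E, B}, so it must be F.
Row 2, column 4: row 2 has {E, B, A} and column 4 has {D, C, A}, so it must be F.
Row 2, column 2: row 2 has {E, F, B, A} and column 2 has {B, D}, so it must be C.
Row 2, column 6: row 2 has {E, F, B, C, A} and column 6 has {E, F, B}, so it must be D.
Row 3, column 3: row 3 has {E} and column 3 has {F, B, D, A}, so it must be C.
Row 3, column 4: row 3 has {E, C} and column 4 has {F, D, C, A}, so it must be B.
Row 4, column 1: row 4 has {B, D, A} and column 1 has {E, B, D, C}, so it must be F.
Row 3, column 1: row 3 has {E, B, C} and column 1 has {E, F, B, D, C}, so it must be A.
Row 3, column 2: row 3 has {E, B, C, A} and column 2 has {B, D, C}, so it must be F.
Row 3, column 5: row 3 has {E, F, B, C, A} and column 5 has {E, B, A}, so it must be D.
Row 4, column 2: row 4 has {F, B, D, A} and column 2 has {F, B, D, C}, so it must be E.
Row 4, column 5: row 4 has {E, F, B, D, A} and column 5 has {E, B, D, A}, so it must be C.
Now row 5, column 5: row 5 together with column 5 already contain {E, F, B, D, C, A} — every symbol — so nothing can go there. The grid has no valid completion.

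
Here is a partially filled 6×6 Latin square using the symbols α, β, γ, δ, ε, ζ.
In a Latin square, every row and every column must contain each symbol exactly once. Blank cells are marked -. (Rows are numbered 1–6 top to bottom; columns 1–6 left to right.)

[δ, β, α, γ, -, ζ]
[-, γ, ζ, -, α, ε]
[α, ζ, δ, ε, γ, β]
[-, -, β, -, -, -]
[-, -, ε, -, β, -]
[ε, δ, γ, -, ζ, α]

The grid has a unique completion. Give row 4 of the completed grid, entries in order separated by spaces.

ζ ε β α δ γ

Row 1, column 5: row 1 has {α, β, γ, δ, ζ} and column 5 has {α, β, γ, ζ}, leaving only ε.
Row 4, column 5: row 4 has {β} and column 5 has {α, β, γ, ε, ζ}, leaving only δ.
Row 4, column 6: row 4 has {β, δ} and column 6 has {α, β, ε, ζ}, leaving only γ.
Row 4, column 1: row 4 has {β, γ, δ} and column 1 has {α, δ, ε}, leaving only ζ.
Row 4, column 4: row 4 has {β, γ, δ, ζ} and column 4 has {γ, ε}, leaving only α.
Row 4, column 2: row 4 has {α, β, γ, δ, ζ} and column 2 has {β, γ, δ, ζ}, leaving only ε.
So row 4 reads: ζ ε β α δ γ.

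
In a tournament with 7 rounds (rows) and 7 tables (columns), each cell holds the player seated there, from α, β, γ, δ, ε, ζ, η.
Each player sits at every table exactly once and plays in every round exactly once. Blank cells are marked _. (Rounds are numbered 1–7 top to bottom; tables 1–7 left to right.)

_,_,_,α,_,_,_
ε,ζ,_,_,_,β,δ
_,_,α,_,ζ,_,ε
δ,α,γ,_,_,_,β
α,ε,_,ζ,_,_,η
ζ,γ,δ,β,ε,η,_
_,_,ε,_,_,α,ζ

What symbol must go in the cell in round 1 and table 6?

ε

Round 1, table 7: round 1 has {α} and table 7 has {β, δ, ε, ζ, η}, leaving only γ.
Round 2, table 3: round 2 has {β, δ, ε, ζ} and table 3 has {α, γ, δ, ε}, leaving only η.
Round 2, table 4: round 2 has {β, δ, ε, ζ, η} and table 4 has {α, β, ζ}, leaving only γ.
Round 2, table 5: round 2 has {β, γ, δ, ε, ζ, η} and table 5 has {ε, ζ}, leaving only α.
Round 4, table 5: round 4 has {α, β, γ, δ} and table 5 has {α, ε, ζ}, leaving only η.
Round 4, table 4: round 4 has {α, β, γ, δ, η} and table 4 has {α, β, γ, ζ}, leaving only ε.
Round 4, table 6: round 4 has {α, β, γ, δ, ε, η} and table 6 has {α, β, η}, leaving only ζ.
Round 5, table 3: round 5 has {α, ε, ζ, η} and table 3 has {α, γ, δ, ε, η}, leaving only β.
Round 1, table 3: round 1 has {α, γ} and table 3 has {α, β, γ, δ, ε, η}, leaving only ζ.
Round 6, table 7: round 6 has {β, γ, δ, ε, ζ, η} and table 7 has {β, γ, δ, ε, ζ, η}, leaving only α.
Round 1, table 6 is narrowed to {δ, ε}.
If it were δ, then round 1, table 2 would be left with no valid symbol.
So round 1, table 6 must be ε.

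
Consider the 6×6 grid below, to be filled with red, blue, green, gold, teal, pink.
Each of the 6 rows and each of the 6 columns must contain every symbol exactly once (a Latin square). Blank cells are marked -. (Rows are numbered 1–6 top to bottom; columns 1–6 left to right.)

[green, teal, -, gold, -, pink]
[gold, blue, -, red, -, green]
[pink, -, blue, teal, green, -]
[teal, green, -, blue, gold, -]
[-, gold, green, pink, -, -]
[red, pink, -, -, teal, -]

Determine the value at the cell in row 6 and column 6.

blue

Row 1, column 3: row 1 has {green, gold, teal, pink} and column 3 has {blue, green}, leaving only red.
Row 1, column 5: row 1 has {red, green, gold, teal, pink} and column 5 has {green, gold, teal}, leaving only blue.
Row 2, column 5: row 2 has {red, blue, green, gold} and column 5 has {blue, green, gold, teal}, leaving only pink.
Row 2, column 3: row 2 has {red, blue, green, gold, pink} and column 3 has {red, blue, green}, leaving only teal.
Row 3, column 2: row 3 has {blue, green, teal, pink} and column 2 has {blue, green, gold, teal, pink}, leaving only red.
Row 3, column 6: row 3 has {red, blue, green, teal, pink} and column 6 has {green, pink}, leaving only gold.
Row 6 already has {red, teal, pink} and column 6 already has {green, gold, pink}, so row 6, column 6 must be blue.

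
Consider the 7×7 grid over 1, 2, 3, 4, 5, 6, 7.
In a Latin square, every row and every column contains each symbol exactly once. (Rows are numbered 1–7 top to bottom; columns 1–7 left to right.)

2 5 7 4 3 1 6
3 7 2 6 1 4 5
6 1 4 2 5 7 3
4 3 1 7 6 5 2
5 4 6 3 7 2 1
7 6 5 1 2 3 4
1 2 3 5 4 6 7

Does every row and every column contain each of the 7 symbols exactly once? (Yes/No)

Each row is a permutation of the 7 symbols, and so is each column.

Yes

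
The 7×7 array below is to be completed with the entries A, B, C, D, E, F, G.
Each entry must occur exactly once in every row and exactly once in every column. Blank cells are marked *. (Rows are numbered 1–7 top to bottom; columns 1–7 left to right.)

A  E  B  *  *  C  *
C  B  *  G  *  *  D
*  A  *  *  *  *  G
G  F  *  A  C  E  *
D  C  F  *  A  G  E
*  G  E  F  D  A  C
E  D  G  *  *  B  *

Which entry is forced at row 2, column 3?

A

Row 2 already has {B, C, D, G} and column 3 already has {B, E, F, G}, so row 2, column 3 must be A.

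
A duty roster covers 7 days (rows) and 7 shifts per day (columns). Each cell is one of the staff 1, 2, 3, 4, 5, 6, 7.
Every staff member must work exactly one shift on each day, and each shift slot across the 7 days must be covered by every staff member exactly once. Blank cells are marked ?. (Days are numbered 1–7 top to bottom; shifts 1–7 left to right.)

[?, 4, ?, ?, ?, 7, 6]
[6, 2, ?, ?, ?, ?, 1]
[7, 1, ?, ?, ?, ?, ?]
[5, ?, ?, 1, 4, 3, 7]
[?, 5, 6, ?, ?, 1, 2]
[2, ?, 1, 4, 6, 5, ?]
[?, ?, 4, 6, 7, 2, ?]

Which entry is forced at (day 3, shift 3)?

3

Day 2, shift 6: day 2 has {1, 2, 6} and shift 6 has {1, 2, 3, 5, 7}, leaving only 4.
Day 3, shift 6: day 3 has {1, 7} and shift 6 has {1, 2, 3, 4, 5, 7}, leaving only 6.
Day 4, shift 2: day 4 has {1, 3, 4, 5, 7} and shift 2 has {1, 2, 4, 5}, leaving only 6.
Day 4, shift 3: day 4 has {1, 3, 4, 5, 6, 7} and shift 3 has {1, 4, 6}, leaving only 2.
Day 5, shift 5: day 5 has {1, 2, 5, 6} and shift 5 has {4, 6, 7}, leaving only 3.
Day 2, shift 5: day 2 has {1, 2, 4, 6} and shift 5 has {3, 4, 6, 7}, leaving only 5.
Day 3, shift 5: day 3 has {1, 6, 7} and shift 5 has {3, 4, 5, 6, 7}, leaving only 2.
Day 1, shift 5: day 1 has {4, 6, 7} and shift 5 has {2, 3, 4, 5, 6, 7}, leaving only 1.
Day 1, shift 1: day 1 has {1, 4, 6, 7} and shift 1 has {2, 5, 6, 7}, leaving only 3.
Day 1, shift 3: day 1 has {1, 3, 4, 6, 7} and shift 3 has {1, 2, 4, 6}, leaving only 5.
Day 3 already has {1, 2, 6, 7} and shift 3 already has {1, 2, 4, 5, 6}, so day 3, shift 3 must be 3.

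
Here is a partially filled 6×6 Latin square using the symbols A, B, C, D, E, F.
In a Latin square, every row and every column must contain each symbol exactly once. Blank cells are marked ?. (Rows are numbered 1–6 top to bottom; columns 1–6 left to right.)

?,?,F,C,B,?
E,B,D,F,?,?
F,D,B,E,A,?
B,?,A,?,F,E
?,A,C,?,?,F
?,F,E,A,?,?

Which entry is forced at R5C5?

E

Row 1, column 2: row 1 has {B, C, F} and column 2 has {A, B, D, F}, leaving only E.
Row 2, column 5: row 2 has {B, D, E, F} and column 5 has {A, B, F}, leaving only C.
Row 2, column 6: row 2 has {B, C, D, E, F} and column 6 has {E, F}, leaving only A.
Row 1, column 6: row 1 has {B, C, E, F} and column 6 has {A, E, F}, leaving only D.
Row 1, column 1: row 1 has {B, C, D, E, F} and column 1 has {B, E, F}, leaving only A.
Row 3, column 6: row 3 has {A, B, D, E, F} and column 6 has {A, D, E, F}, leaving only C.
Row 4, column 2: row 4 has {A, B, E, F} and column 2 has {A, B, D, E, F}, leaving only C.
Row 4, column 4: row 4 has {A, B, C, E, F} and column 4 has {A, C, E, F}, leaving only D.
Row 5, column 1: row 5 has {A, C, F} and column 1 has {A, B, E, F}, leaving only D.
Row 5 already has {A, C, D, F} and column 5 already has {A, B, C, F}, so row 5, column 5 must be E.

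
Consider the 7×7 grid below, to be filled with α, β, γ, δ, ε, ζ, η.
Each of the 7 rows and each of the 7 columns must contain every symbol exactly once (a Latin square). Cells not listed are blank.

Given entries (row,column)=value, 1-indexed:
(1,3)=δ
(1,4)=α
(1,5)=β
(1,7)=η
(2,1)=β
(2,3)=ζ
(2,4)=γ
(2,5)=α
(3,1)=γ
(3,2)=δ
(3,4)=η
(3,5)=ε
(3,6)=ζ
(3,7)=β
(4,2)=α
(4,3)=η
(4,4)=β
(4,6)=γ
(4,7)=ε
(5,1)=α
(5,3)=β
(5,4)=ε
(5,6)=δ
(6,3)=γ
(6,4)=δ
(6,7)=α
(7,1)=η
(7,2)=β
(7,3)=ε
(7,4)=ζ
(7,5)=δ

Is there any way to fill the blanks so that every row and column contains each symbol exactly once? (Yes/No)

Yes

No row or column among the givens repeats a symbol, and propagating forced cells runs into no contradiction.
One valid completion exists (for instance, ζ γ δ α β ε η / β ε ζ γ α η δ / γ δ α η ε ζ β / δ α η β ζ γ ε / α η β ε γ δ ζ / ε ζ γ δ η β α / η β ε ζ δ α γ).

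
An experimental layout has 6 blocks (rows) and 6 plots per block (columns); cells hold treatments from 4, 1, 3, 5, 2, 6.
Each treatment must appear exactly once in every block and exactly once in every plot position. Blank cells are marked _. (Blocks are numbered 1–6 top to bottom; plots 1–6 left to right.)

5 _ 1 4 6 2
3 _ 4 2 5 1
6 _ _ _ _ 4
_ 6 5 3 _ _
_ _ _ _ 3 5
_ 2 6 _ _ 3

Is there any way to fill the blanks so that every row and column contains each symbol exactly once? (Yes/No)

Block 2, plot 2: block 2 together with plot 2 already contain {4, 1, 3, 5, 2, 6} — every symbol — so nothing can go there. The grid has no valid completion.

No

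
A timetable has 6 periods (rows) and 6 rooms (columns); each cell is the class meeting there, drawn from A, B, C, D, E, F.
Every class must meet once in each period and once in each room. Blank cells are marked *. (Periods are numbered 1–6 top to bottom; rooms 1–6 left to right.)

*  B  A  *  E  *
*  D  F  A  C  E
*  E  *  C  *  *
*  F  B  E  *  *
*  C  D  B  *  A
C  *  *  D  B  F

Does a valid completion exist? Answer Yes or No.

No

Period 3, room 3: period 3 together with room 3 already contain {A, B, C, D, E, F} — every symbol — so nothing can go there. The grid has no valid completion.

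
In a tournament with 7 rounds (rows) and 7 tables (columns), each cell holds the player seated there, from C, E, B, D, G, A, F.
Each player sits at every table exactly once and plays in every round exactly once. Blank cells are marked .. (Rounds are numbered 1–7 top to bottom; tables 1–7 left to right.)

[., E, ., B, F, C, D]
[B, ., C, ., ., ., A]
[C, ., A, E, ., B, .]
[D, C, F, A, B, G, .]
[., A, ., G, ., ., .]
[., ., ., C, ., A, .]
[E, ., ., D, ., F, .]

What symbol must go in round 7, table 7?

C

Round 1, table 3: round 1 has {C, E, B, D, F} and table 3 has {C, A, F}, leaving only G.
Round 1, table 1: round 1 has {C, E, B, D, G, F} and table 1 has {C, E, B, D}, leaving only A.
Round 2, table 4: round 2 has {C, B, A} and table 4 has {C, E, B, D, G, A}, leaving only F.
Round 4, table 7: round 4 has {C, B, D, G, A, F} and table 7 has {D, A}, leaving only E.
Round 5, table 1: round 5 has {G, A} and table 1 has {C, E, B, D, A}, leaving only F.
Round 6, table 1: round 6 has {C, A} and table 1 has {C, E, B, D, A, F}, leaving only G.
Round 7, table 3: round 7 has {E, D, F} and table 3 has {C, G, A, F}, leaving only B.
Round 7, table 2: round 7 has {E, B, D, F} and table 2 has {C, E, A}, leaving only G.
Round 7 already has {E, B, D, G, F} and table 7 already has {E, D, A}, so round 7, table 7 must be C.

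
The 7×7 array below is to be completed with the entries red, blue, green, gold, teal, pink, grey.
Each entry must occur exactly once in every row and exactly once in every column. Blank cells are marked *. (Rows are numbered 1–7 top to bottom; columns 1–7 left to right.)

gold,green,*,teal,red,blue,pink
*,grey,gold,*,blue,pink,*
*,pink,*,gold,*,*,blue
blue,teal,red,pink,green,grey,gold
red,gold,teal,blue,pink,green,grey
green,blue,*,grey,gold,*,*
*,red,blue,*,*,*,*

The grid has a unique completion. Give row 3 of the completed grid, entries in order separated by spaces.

Row 1, column 3: row 1 has {red, blue, green, gold, teal, pink} and column 3 has {red, blue, gold, teal}, leaving only grey.
Row 3, column 3: row 3 has {blue, gold, pink} and column 3 has {red, blue, gold, teal, grey}, leaving only green.
Row 2, column 1: row 2 has {blue, gold, pink, grey} and column 1 has {red, blue, green, gold}, leaving only teal.
Row 3, column 1: row 3 has {blue, green, gold, pink} and column 1 has {red, blue, green, gold, teal}, leaving only grey.
Row 3, column 5: row 3 has {blue, green, gold, pink, grey} and column 5 has {red, blue, green, gold, pink}, leaving only teal.
Row 3, column 6: row 3 has {blue, green, gold, teal, pink, grey} and column 6 has {blue, green, pink, grey}, leaving only red.
So row 3 reads: grey pink green gold teal red blue.

grey pink green gold teal red blue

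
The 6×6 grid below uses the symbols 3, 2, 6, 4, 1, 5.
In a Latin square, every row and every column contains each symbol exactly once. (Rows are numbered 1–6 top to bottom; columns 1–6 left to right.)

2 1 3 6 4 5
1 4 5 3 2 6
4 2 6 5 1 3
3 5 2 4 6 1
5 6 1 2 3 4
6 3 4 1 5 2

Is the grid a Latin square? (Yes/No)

Yes

Each row is a permutation of the 6 symbols, and so is each column.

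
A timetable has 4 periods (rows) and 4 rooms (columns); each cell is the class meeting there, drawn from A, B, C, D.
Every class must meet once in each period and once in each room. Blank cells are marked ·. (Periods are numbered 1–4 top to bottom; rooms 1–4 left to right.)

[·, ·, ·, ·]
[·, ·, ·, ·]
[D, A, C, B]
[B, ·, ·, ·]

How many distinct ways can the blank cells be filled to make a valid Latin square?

Period 1, room 1: eliminating its period and room leaves {A, C}.
Period 1, room 2: eliminating its period and room leaves {B, C, D}.
Period 1, room 3: eliminating its period and room leaves {A, B, D}.
Period 1, room 4: eliminating its period and room leaves {A, C, D}.
Period 2, room 1: eliminating its period and room leaves {A, C}.
Period 2, room 2: eliminating its period and room leaves {B, C, D}.
Period 2, room 3: eliminating its period and room leaves {A, B, D}.
Period 2, room 4: eliminating its period and room leaves {A, C, D}.
Period 4, room 2: eliminating its period and room leaves {C, D}.
Period 4, room 3: eliminating its period and room leaves {A, D}.
Period 4, room 4: eliminating its period and room leaves {A, C, D}.
Enumerating the assignments across these blanks that avoid any period or room repeat gives 8 completions.

8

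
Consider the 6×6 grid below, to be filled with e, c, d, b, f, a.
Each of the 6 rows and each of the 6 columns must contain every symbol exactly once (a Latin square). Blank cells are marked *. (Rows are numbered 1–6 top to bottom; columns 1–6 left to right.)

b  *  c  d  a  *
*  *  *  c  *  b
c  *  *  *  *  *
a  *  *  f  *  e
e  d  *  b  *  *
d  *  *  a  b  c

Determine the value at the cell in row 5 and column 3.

Row 1, column 6: row 1 has {c, d, b, a} and column 6 has {e, c, b}, leaving only f.
Row 1, column 2: row 1 has {c, d, b, f, a} and column 2 has {d}, leaving only e.
Row 2, column 1: row 2 has {c, b} and column 1 has {e, c, d, b, a}, leaving only f.
Row 2, column 2: row 2 has {c, b, f} and column 2 has {e, d}, leaving only a.
Row 3, column 4: row 3 has {c} and column 4 has {c, d, b, f, a}, leaving only e.
Row 5, column 6: row 5 has {e, d, b} and column 6 has {e, c, b, f}, leaving only a.
Row 5 already has {e, d, b, a} and column 3 already has {c}, so row 5, column 3 must be f.

f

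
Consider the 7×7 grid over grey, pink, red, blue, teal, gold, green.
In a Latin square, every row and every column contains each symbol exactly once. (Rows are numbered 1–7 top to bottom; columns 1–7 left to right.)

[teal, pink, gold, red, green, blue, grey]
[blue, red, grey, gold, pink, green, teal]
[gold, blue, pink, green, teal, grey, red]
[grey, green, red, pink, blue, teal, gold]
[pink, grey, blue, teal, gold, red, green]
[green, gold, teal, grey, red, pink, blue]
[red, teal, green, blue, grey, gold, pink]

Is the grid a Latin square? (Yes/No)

Each row is a permutation of the 7 symbols, and so is each column.

Yes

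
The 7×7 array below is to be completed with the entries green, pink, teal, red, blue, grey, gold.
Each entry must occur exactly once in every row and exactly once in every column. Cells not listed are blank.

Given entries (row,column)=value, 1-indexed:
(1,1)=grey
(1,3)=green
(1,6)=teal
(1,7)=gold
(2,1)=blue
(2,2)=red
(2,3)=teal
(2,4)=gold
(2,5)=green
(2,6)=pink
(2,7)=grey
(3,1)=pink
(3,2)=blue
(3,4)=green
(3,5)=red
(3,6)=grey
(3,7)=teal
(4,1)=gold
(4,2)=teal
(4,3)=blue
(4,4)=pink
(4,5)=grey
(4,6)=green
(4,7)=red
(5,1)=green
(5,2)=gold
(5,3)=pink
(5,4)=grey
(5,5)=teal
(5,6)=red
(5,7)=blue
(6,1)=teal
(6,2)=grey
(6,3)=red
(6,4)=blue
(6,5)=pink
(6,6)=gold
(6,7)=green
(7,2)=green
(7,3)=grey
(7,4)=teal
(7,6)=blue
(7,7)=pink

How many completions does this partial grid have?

1

Row 1, column 2: eliminating its row and column leaves {pink}.
Row 1, column 4: eliminating its row and column leaves {red}.
Row 1, column 5: eliminating its row and column leaves {blue}.
Row 3, column 3: eliminating its row and column leaves {gold}.
Row 7, column 1: eliminating its row and column leaves {red}.
Row 7, column 5: eliminating its row and column leaves {gold}.
Only one assignment across all blanks avoids any row or column repeat, giving 1 completion.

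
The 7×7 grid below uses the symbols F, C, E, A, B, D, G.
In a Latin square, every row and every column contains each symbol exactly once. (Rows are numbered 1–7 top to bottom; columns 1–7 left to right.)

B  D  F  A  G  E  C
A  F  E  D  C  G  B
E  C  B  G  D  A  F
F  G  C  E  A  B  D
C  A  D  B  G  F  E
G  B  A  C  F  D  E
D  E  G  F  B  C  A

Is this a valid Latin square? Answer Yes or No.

Every row is a permutation, but column 5 contains G twice (at rows 1 and 5).

No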